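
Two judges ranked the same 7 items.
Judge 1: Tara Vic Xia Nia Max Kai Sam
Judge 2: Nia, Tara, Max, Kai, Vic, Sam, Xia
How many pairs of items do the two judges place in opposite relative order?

There are 8 discordant pairs.

Assign each item its position (1..7) in the first ordering, then rewrite the second ordering as that position sequence:
positions: Tara→1, Vic→2, Xia→3, Nia→4, Max→5, Kai→6, Sam→7
second ordering as positions: [4, 1, 5, 6, 2, 7, 3]
Discordant pairs = inversions in this position sequence.
4: 1, 2, 3 → 3
1: 0
5: 2, 3 → 2
6: 2, 3 → 2
2: 0
7: 3 → 1
3: 0
Total: 3 + 0 + 2 + 2 + 0 + 1 + 0 = 8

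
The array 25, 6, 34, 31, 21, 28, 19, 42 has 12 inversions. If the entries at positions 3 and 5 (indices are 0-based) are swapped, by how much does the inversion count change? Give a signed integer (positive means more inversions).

Positions 3 and 5 hold 31 and 28; after swapping, the array is [25, 6, 34, 28, 21, 31, 19, 42].
Sweep left to right; for each value list the smaller values that follow it:
25 → 6, 21, 19 → 3
6 → none → 0
34 → 28, 21, 31, 19 → 4
28 → 21, 19 → 2
21 → 19 → 1
31 → 19 → 1
19 → none → 0
42 → none → 0
Sum: 3 + 0 + 4 + 2 + 1 + 1 + 0 + 0 = 11
Change: 11 − 12 = -1

-1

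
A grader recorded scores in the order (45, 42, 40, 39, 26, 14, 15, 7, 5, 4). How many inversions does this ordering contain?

There are 44 out-of-order pairs.

Element-by-element contributions:
45: 9
42: 8
40: 7
39: 6
26: 5
14: 3
15: 3
7: 2
5: 1
4: 0
Sum: 9 + 8 + 7 + 6 + 5 + 3 + 3 + 2 + 1 + 0 = 44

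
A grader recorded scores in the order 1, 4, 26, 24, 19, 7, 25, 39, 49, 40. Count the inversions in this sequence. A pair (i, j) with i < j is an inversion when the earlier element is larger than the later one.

8

Sweep left to right; for each value list the smaller values that follow it:
1 → none → 0
4 → none → 0
26 → 24, 19, 7, 25 → 4
24 → 19, 7 → 2
19 → 7 → 1
7 → none → 0
25 → none → 0
39 → none → 0
49 → 40 → 1
40 → none → 0
Sum: 0 + 0 + 4 + 2 + 1 + 0 + 0 + 0 + 1 + 0 = 8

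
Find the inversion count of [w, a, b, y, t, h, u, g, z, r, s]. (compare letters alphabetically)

24 inversions

Sweep left to right; for each value list the smaller values that follow it:
w: 8
a: 0
b: 0
y: 6
t: 4
h: 1
u: 3
g: 0
z: 2
r: 0
s: 0
Sum: 8 + 0 + 0 + 6 + 4 + 1 + 3 + 0 + 2 + 0 + 0 = 24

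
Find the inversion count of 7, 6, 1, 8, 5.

Out-of-order index pairs (1-indexed):
(1,2): 7 > 6
(1,3): 7 > 1
(1,5): 7 > 5
(2,3): 6 > 1
(2,5): 6 > 5
(4,5): 8 > 5
That's 6 pairs.

There are 6 inversions.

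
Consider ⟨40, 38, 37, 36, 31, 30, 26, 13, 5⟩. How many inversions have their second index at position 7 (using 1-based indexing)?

The element at index 7 is 26.
Elements before it: 40, 38, 37, 36, 31, 30
Those larger than 26: 40, 38, 37, 36, 31, 30

6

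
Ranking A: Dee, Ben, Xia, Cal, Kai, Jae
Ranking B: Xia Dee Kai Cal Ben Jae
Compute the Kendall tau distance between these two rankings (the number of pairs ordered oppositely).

Discordant pairs: 5

Assign each item its position (1..6) in the first ordering, then rewrite the second ordering as that position sequence:
positions: Dee→1, Ben→2, Xia→3, Cal→4, Kai→5, Jae→6
second ordering as positions: [3, 1, 5, 4, 2, 6]
Discordant pairs = inversions in this position sequence.
3: 1, 2 → 2
1: 0
5: 4, 2 → 2
4: 2 → 1
2: 0
6: 0
Total: 2 + 0 + 2 + 1 + 0 + 0 = 5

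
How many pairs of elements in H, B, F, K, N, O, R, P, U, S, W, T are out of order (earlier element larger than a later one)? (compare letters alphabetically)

6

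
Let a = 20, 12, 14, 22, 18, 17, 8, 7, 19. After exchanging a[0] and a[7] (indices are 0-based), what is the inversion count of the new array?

11 inversions

Positions 0 and 7 hold 20 and 7; after swapping, the array is [7, 12, 14, 22, 18, 17, 8, 20, 19].
Sweep left to right; for each value list the smaller values that follow it:
7 → none → 0
12 → 8 → 1
14 → 8 → 1
22 → 18, 17, 8, 20, 19 → 5
18 → 17, 8 → 2
17 → 8 → 1
8 → none → 0
20 → 19 → 1
19 → none → 0
Sum: 0 + 1 + 1 + 5 + 2 + 1 + 0 + 1 + 0 = 11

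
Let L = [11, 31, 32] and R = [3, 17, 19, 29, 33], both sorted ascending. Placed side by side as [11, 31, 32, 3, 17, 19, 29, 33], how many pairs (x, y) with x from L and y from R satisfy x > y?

9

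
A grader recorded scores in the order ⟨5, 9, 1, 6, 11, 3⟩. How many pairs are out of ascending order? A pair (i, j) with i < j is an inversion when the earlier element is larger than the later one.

7 inversions

Element-by-element contributions:
5 → 1, 3 → 2
9 → 1, 6, 3 → 3
1 → none → 0
6 → 3 → 1
11 → 3 → 1
3 → none → 0
Sum: 2 + 3 + 0 + 1 + 1 + 0 = 7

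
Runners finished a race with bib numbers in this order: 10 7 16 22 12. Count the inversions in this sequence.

There are 3 inversions.

For each element, count later entries that are smaller:
10 → 7 → 1
7 → none → 0
16 → 12 → 1
22 → 12 → 1
12 → none → 0
Sum: 1 + 0 + 1 + 1 + 0 = 3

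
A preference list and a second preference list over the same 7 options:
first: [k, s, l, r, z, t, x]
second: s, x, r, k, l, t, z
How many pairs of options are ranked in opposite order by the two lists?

9 pairs

Assign each item its position (1..7) in the first ordering, then rewrite the second ordering as that position sequence:
positions: k→1, s→2, l→3, r→4, z→5, t→6, x→7
second ordering as positions: [2, 7, 4, 1, 3, 6, 5]
Discordant pairs = inversions in this position sequence.
2: 1 → 1
7: 4, 1, 3, 6, 5 → 5
4: 1, 3 → 2
1: 0
3: 0
6: 5 → 1
5: 0
Total: 1 + 5 + 2 + 0 + 0 + 1 + 0 = 9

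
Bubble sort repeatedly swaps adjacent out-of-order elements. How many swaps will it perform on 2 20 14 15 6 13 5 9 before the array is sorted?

17

Each adjacent swap fixes exactly one inversion, so the minimum swap count equals the number of inversions.
Count inversions — for each element, later elements that are smaller:
2: none → 0
20: 14, 15, 6, 13, 5, 9 → 6
14: 6, 13, 5, 9 → 4
15: 6, 13, 5, 9 → 4
6: 5 → 1
13: 5, 9 → 2
5: none → 0
9: none → 0
Total inversions: 0 + 6 + 4 + 4 + 1 + 2 + 0 + 0 = 17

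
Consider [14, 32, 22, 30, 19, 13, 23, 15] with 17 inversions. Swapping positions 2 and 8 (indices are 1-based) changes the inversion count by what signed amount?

-9

Positions 2 and 8 hold 32 and 15; after swapping, the array is [14, 15, 22, 30, 19, 13, 23, 32].
For each element, count later entries that are smaller:
14 → 13 → 1
15 → 13 → 1
22 → 19, 13 → 2
30 → 19, 13, 23 → 3
19 → 13 → 1
13 → none → 0
23 → none → 0
32 → none → 0
Sum: 1 + 1 + 2 + 3 + 1 + 0 + 0 + 0 = 8
Change: 8 − 17 = -9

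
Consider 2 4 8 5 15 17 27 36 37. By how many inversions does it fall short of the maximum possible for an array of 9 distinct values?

35 inversions short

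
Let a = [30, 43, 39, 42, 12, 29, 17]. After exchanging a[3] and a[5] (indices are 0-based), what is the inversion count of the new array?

Positions 3 and 5 hold 42 and 29; after swapping, the array is [30, 43, 39, 29, 12, 42, 17].
Count, for each position, how many later elements it exceeds:
30: 3
43: 5
39: 3
29: 2
12: 0
42: 1
17: 0
Sum: 3 + 5 + 3 + 2 + 0 + 1 + 0 = 14

14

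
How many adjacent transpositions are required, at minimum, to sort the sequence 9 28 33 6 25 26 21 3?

18

Each adjacent swap fixes exactly one inversion, so the minimum swap count equals the number of inversions.
Count inversions — for each element, later elements that are smaller:
9: 6, 3 → 2
28: 6, 25, 26, 21, 3 → 5
33: 6, 25, 26, 21, 3 → 5
6: 3 → 1
25: 21, 3 → 2
26: 21, 3 → 2
21: 3 → 1
3: none → 0
Total inversions: 2 + 5 + 5 + 1 + 2 + 2 + 1 + 0 = 18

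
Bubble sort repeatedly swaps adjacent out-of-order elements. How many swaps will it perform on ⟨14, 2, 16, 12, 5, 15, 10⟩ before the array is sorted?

Minimum adjacent swaps = number of inversions (each swap of adjacent out-of-order elements removes one inversion and no swap can remove more).
Count inversions — for each element, later elements that are smaller:
14: 2, 12, 5, 10 → 4
2: none → 0
16: 12, 5, 15, 10 → 4
12: 5, 10 → 2
5: none → 0
15: 10 → 1
10: none → 0
Total inversions: 4 + 0 + 4 + 2 + 0 + 1 + 0 = 11

11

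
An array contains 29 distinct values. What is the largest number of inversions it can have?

A reversed (strictly descending) arrangement makes every pair an inversion, giving C(29, 2) inversions.
C(29, 2) = 29·28/2 = 406

406 inversions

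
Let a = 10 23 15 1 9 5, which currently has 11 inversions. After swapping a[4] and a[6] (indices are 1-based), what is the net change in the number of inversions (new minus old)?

+1

Positions 4 and 6 hold 1 and 5; after swapping, the array is [10, 23, 15, 5, 9, 1].
For each element, count later entries that are smaller:
10: 3
23: 4
15: 3
5: 1
9: 1
1: 0
Sum: 3 + 4 + 3 + 1 + 1 + 0 = 12
Change: 12 − 11 = +1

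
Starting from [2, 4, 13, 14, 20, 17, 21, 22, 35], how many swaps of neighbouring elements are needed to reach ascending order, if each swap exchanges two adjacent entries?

Minimum adjacent swaps = number of inversions (each swap of adjacent out-of-order elements removes one inversion and no swap can remove more).
Count inversions — for each element, later elements that are smaller:
2: none → 0
4: none → 0
13: none → 0
14: none → 0
20: 17 → 1
17: none → 0
21: none → 0
22: none → 0
35: none → 0
Total inversions: 0 + 0 + 0 + 0 + 1 + 0 + 0 + 0 + 0 = 1

1 swap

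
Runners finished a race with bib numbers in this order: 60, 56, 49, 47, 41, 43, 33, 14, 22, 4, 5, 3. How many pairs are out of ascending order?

Element-by-element contributions:
60 → 56, 49, 47, 41, 43, 33, 14, 22, 4, 5, 3 → 11
56 → 49, 47, 41, 43, 33, 14, 22, 4, 5, 3 → 10
49 → 47, 41, 43, 33, 14, 22, 4, 5, 3 → 9
47 → 41, 43, 33, 14, 22, 4, 5, 3 → 8
41 → 33, 14, 22, 4, 5, 3 → 6
43 → 33, 14, 22, 4, 5, 3 → 6
33 → 14, 22, 4, 5, 3 → 5
14 → 4, 5, 3 → 3
22 → 4, 5, 3 → 3
4 → 3 → 1
5 → 3 → 1
3 → none → 0
Sum: 11 + 10 + 9 + 8 + 6 + 6 + 5 + 3 + 3 + 1 + 1 + 0 = 63

There are 63 out-of-order pairs.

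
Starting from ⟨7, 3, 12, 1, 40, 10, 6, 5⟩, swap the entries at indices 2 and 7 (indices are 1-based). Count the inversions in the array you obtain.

Positions 2 and 7 hold 3 and 6; after swapping, the array is [7, 6, 12, 1, 40, 10, 3, 5].
Element-by-element contributions:
7: 4
6: 3
12: 4
1: 0
40: 3
10: 2
3: 0
5: 0
Sum: 4 + 3 + 4 + 0 + 3 + 2 + 0 + 0 = 16

16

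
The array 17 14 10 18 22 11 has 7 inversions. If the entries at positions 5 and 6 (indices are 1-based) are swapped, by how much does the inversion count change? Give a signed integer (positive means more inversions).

Positions 5 and 6 hold 22 and 11; after swapping, the array is [17, 14, 10, 18, 11, 22].
Sweep left to right; for each value list the smaller values that follow it:
17: 3
14: 2
10: 0
18: 1
11: 0
22: 0
Sum: 3 + 2 + 0 + 1 + 0 + 0 = 6
Change: 6 − 7 = -1

-1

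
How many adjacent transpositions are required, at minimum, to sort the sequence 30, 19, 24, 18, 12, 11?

Minimum adjacent swaps = number of inversions (each swap of adjacent out-of-order elements removes one inversion and no swap can remove more).
Count inversions — for each element, later elements that are smaller:
30: 19, 24, 18, 12, 11 → 5
19: 18, 12, 11 → 3
24: 18, 12, 11 → 3
18: 12, 11 → 2
12: 11 → 1
11: none → 0
Total inversions: 5 + 3 + 3 + 2 + 1 + 0 = 14

14 adjacent swaps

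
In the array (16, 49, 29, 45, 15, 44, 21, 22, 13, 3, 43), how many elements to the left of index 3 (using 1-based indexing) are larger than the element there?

The element at index 3 is 29.
Elements before it: 16, 49
Those larger than 29: 49

1 such element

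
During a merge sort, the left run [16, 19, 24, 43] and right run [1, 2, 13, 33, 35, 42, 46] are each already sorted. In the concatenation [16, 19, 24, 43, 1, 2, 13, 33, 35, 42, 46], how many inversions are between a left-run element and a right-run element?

For each element r of the right run, count left-run elements greater than r:
r = 1: 16, 19, 24, 43 → 4
r = 2: 16, 19, 24, 43 → 4
r = 13: 16, 19, 24, 43 → 4
r = 33: 43 → 1
r = 35: 43 → 1
r = 42: 43 → 1
r = 46: none → 0
Cross-inversions: 4 + 4 + 4 + 1 + 1 + 1 + 0 = 15

15 cross-inversions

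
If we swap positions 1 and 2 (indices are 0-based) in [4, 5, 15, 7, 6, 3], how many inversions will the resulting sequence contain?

9

Positions 1 and 2 hold 5 and 15; after swapping, the array is [4, 15, 5, 7, 6, 3].
Count, for each position, how many later elements it exceeds:
4 → 3 → 1
15 → 5, 7, 6, 3 → 4
5 → 3 → 1
7 → 6, 3 → 2
6 → 3 → 1
3 → none → 0
Sum: 1 + 4 + 1 + 2 + 1 + 0 = 9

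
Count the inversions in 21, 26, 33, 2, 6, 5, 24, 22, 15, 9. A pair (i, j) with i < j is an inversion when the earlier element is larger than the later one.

26 inversions

Count, for each position, how many later elements it exceeds:
21 → 2, 6, 5, 15, 9 → 5
26 → 2, 6, 5, 24, 22, 15, 9 → 7
33 → 2, 6, 5, 24, 22, 15, 9 → 7
2 → none → 0
6 → 5 → 1
5 → none → 0
24 → 22, 15, 9 → 3
22 → 15, 9 → 2
15 → 9 → 1
9 → none → 0
Sum: 5 + 7 + 7 + 0 + 1 + 0 + 3 + 2 + 1 + 0 = 26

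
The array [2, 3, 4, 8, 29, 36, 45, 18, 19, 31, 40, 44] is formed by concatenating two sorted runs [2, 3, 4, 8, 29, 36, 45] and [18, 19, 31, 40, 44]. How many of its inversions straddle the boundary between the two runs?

Take each right-half value and tally the left-half values above it:
r = 18: 29, 36, 45 → 3
r = 19: 29, 36, 45 → 3
r = 31: 36, 45 → 2
r = 40: 45 → 1
r = 44: 45 → 1
Cross-inversions: 3 + 3 + 2 + 1 + 1 = 10

10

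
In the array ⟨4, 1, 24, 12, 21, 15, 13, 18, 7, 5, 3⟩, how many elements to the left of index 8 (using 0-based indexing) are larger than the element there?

The element at index 8 is 7.
Elements before it: 4, 1, 24, 12, 21, 15, 13, 18
Those larger than 7: 24, 12, 21, 15, 13, 18

6 such elements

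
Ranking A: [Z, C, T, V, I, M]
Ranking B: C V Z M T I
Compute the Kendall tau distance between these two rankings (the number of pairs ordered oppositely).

5

Assign each item its position (1..6) in the first ordering, then rewrite the second ordering as that position sequence:
positions: Z→1, C→2, T→3, V→4, I→5, M→6
second ordering as positions: [2, 4, 1, 6, 3, 5]
Discordant pairs = inversions in this position sequence.
2: 1 → 1
4: 1, 3 → 2
1: 0
6: 3, 5 → 2
3: 0
5: 0
Total: 1 + 2 + 0 + 2 + 0 + 0 = 5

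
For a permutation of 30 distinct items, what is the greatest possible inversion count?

435 inversions

A reversed (strictly descending) arrangement makes every pair an inversion, giving C(30, 2) inversions.
C(30, 2) = 30·29/2 = 435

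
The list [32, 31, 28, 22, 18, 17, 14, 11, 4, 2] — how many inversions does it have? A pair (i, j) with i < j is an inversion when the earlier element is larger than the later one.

45 inversions

Sweep left to right; for each value list the smaller values that follow it:
32 → 31, 28, 22, 18, 17, 14, 11, 4, 2 → 9
31 → 28, 22, 18, 17, 14, 11, 4, 2 → 8
28 → 22, 18, 17, 14, 11, 4, 2 → 7
22 → 18, 17, 14, 11, 4, 2 → 6
18 → 17, 14, 11, 4, 2 → 5
17 → 14, 11, 4, 2 → 4
14 → 11, 4, 2 → 3
11 → 4, 2 → 2
4 → 2 → 1
2 → none → 0
Sum: 9 + 8 + 7 + 6 + 5 + 4 + 3 + 2 + 1 + 0 = 45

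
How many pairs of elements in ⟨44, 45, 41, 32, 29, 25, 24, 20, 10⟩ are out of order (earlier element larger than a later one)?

Inversions: 35

Count, for each position, how many later elements it exceeds:
44 → 41, 32, 29, 25, 24, 20, 10 → 7
45 → 41, 32, 29, 25, 24, 20, 10 → 7
41 → 32, 29, 25, 24, 20, 10 → 6
32 → 29, 25, 24, 20, 10 → 5
29 → 25, 24, 20, 10 → 4
25 → 24, 20, 10 → 3
24 → 20, 10 → 2
20 → 10 → 1
10 → none → 0
Sum: 7 + 7 + 6 + 5 + 4 + 3 + 2 + 1 + 0 = 35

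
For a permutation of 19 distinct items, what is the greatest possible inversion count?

There are 171 inversions.

A reversed (strictly descending) arrangement makes every pair an inversion, giving C(19, 2) inversions.
C(19, 2) = 19·18/2 = 171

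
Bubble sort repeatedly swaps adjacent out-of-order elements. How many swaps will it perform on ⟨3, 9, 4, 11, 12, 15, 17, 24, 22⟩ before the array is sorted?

2

Each adjacent swap fixes exactly one inversion, so the minimum swap count equals the number of inversions.
Count inversions — for each element, later elements that are smaller:
3: none → 0
9: 4 → 1
4: none → 0
11: none → 0
12: none → 0
15: none → 0
17: none → 0
24: 22 → 1
22: none → 0
Total inversions: 0 + 1 + 0 + 0 + 0 + 0 + 0 + 1 + 0 = 2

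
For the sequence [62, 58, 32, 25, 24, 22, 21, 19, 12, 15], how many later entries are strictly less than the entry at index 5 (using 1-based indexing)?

5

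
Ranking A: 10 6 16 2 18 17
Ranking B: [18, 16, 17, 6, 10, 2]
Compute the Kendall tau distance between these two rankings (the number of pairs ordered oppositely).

Assign each item its position (1..6) in the first ordering, then rewrite the second ordering as that position sequence:
positions: 10→1, 6→2, 16→3, 2→4, 18→5, 17→6
second ordering as positions: [5, 3, 6, 2, 1, 4]
Discordant pairs = inversions in this position sequence.
5: 3, 2, 1, 4 → 4
3: 2, 1 → 2
6: 2, 1, 4 → 3
2: 1 → 1
1: 0
4: 0
Total: 4 + 2 + 3 + 1 + 0 + 0 = 10

10 discordant pairs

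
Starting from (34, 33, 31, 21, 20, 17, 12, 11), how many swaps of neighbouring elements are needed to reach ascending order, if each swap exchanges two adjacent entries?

28 swaps

The minimum number of adjacent swaps to sort an array equals its inversion count, since every such swap removes exactly one inversion.
Count inversions — for each element, later elements that are smaller:
34: 33, 31, 21, 20, 17, 12, 11 → 7
33: 31, 21, 20, 17, 12, 11 → 6
31: 21, 20, 17, 12, 11 → 5
21: 20, 17, 12, 11 → 4
20: 17, 12, 11 → 3
17: 12, 11 → 2
12: 11 → 1
11: none → 0
Total inversions: 7 + 6 + 5 + 4 + 3 + 2 + 1 + 0 = 28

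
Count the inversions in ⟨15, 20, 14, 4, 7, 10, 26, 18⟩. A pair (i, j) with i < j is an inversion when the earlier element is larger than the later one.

Element-by-element contributions:
15: 4
20: 5
14: 3
4: 0
7: 0
10: 0
26: 1
18: 0
Sum: 4 + 5 + 3 + 0 + 0 + 0 + 1 + 0 = 13

Inversions: 13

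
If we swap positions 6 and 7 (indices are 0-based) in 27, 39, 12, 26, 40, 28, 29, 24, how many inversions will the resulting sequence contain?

13

Positions 6 and 7 hold 29 and 24; after swapping, the array is [27, 39, 12, 26, 40, 28, 24, 29].
Sweep left to right; for each value list the smaller values that follow it:
27 → 12, 26, 24 → 3
39 → 12, 26, 28, 24, 29 → 5
12 → none → 0
26 → 24 → 1
40 → 28, 24, 29 → 3
28 → 24 → 1
24 → none → 0
29 → none → 0
Sum: 3 + 5 + 0 + 1 + 3 + 1 + 0 + 0 = 13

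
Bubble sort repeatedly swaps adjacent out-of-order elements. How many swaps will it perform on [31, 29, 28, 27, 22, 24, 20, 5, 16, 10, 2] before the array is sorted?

Each adjacent swap fixes exactly one inversion, so the minimum swap count equals the number of inversions.
Count inversions — for each element, later elements that are smaller:
31: 29, 28, 27, 22, 24, 20, 5, 16, 10, 2 → 10
29: 28, 27, 22, 24, 20, 5, 16, 10, 2 → 9
28: 27, 22, 24, 20, 5, 16, 10, 2 → 8
27: 22, 24, 20, 5, 16, 10, 2 → 7
22: 20, 5, 16, 10, 2 → 5
24: 20, 5, 16, 10, 2 → 5
20: 5, 16, 10, 2 → 4
5: 2 → 1
16: 10, 2 → 2
10: 2 → 1
2: none → 0
Total inversions: 10 + 9 + 8 + 7 + 5 + 5 + 4 + 1 + 2 + 1 + 0 = 52

There are 52 swaps.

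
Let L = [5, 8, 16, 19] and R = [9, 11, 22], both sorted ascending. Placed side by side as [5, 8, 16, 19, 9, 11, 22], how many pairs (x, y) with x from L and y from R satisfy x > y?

There are 4 cross-inversions.

For each element r of the right run, count left-run elements greater than r:
r = 9: 16, 19 → 2
r = 11: 16, 19 → 2
r = 22: none → 0
Cross-inversions: 2 + 2 + 0 = 4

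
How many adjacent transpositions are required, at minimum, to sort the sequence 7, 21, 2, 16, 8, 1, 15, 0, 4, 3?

30

The minimum number of adjacent swaps to sort an array equals its inversion count, since every such swap removes exactly one inversion.
Count inversions — for each element, later elements that are smaller:
7: 2, 1, 0, 4, 3 → 5
21: 2, 16, 8, 1, 15, 0, 4, 3 → 8
2: 1, 0 → 2
16: 8, 1, 15, 0, 4, 3 → 6
8: 1, 0, 4, 3 → 4
1: 0 → 1
15: 0, 4, 3 → 3
0: none → 0
4: 3 → 1
3: none → 0
Total inversions: 5 + 8 + 2 + 6 + 4 + 1 + 3 + 0 + 1 + 0 = 30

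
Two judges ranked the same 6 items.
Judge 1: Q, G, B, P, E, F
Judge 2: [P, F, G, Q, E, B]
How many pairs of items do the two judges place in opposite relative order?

Assign each item its position (1..6) in the first ordering, then rewrite the second ordering as that position sequence:
positions: Q→1, G→2, B→3, P→4, E→5, F→6
second ordering as positions: [4, 6, 2, 1, 5, 3]
Discordant pairs = inversions in this position sequence.
4: 2, 1, 3 → 3
6: 2, 1, 5, 3 → 4
2: 1 → 1
1: 0
5: 3 → 1
3: 0
Total: 3 + 4 + 1 + 0 + 1 + 0 = 9

9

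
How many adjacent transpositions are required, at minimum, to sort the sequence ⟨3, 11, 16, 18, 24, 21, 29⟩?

1

Each adjacent swap fixes exactly one inversion, so the minimum swap count equals the number of inversions.
Count inversions — for each element, later elements that are smaller:
3: none → 0
11: none → 0
16: none → 0
18: none → 0
24: 21 → 1
21: none → 0
29: none → 0
Total inversions: 0 + 0 + 0 + 0 + 1 + 0 + 0 = 1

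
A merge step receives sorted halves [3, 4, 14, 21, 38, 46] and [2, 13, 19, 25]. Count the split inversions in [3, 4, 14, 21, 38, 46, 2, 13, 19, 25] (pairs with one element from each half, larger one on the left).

Count, for every r in R, how many entries of L exceed r:
r = 2: 3, 4, 14, 21, 38, 46 → 6
r = 13: 14, 21, 38, 46 → 4
r = 19: 21, 38, 46 → 3
r = 25: 38, 46 → 2
Cross-inversions: 6 + 4 + 3 + 2 = 15

15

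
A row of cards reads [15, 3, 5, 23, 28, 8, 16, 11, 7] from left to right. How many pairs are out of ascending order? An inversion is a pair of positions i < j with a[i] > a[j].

17

Sweep left to right; for each value list the smaller values that follow it:
15 → 3, 5, 8, 11, 7 → 5
3 → none → 0
5 → none → 0
23 → 8, 16, 11, 7 → 4
28 → 8, 16, 11, 7 → 4
8 → 7 → 1
16 → 11, 7 → 2
11 → 7 → 1
7 → none → 0
Sum: 5 + 0 + 0 + 4 + 4 + 1 + 2 + 1 + 0 = 17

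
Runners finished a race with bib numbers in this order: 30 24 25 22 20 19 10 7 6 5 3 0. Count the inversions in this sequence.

65 inversions

For each element, count later entries that are smaller:
30: 11
24: 9
25: 9
22: 8
20: 7
19: 6
10: 5
7: 4
6: 3
5: 2
3: 1
0: 0
Sum: 11 + 9 + 9 + 8 + 7 + 6 + 5 + 4 + 3 + 2 + 1 + 0 = 65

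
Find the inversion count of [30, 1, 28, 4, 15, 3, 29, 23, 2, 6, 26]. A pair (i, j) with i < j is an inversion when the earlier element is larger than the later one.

29 inversions

For each element, count later entries that are smaller:
30: 10
1: 0
28: 7
4: 2
15: 3
3: 1
29: 4
23: 2
2: 0
6: 0
26: 0
Sum: 10 + 0 + 7 + 2 + 3 + 1 + 4 + 2 + 0 + 0 + 0 = 29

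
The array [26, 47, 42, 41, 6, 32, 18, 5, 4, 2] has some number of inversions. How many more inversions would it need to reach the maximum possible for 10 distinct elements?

6

Maximum inversions for 10 distinct elements is C(10, 2) = 10·9/2 = 45.
Current inversions — for each element, count later smaller elements:
26: 5
47: 8
42: 7
41: 6
6: 3
32: 4
18: 3
5: 2
4: 1
2: 0
Current total: 5 + 8 + 7 + 6 + 3 + 4 + 3 + 2 + 1 + 0 = 39
Shortfall: 45 − 39 = 6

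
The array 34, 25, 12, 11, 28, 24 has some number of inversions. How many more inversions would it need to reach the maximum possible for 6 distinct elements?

Maximum inversions for 6 distinct elements is C(6, 2) = 6·5/2 = 15.
Current inversions — for each element, count later smaller elements:
34: 5
25: 3
12: 1
11: 0
28: 1
24: 0
Current total: 5 + 3 + 1 + 0 + 1 + 0 = 10
Shortfall: 15 − 10 = 5

5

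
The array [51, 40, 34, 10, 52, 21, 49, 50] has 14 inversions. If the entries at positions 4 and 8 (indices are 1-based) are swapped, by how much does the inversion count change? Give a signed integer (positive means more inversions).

+5

Positions 4 and 8 hold 10 and 50; after swapping, the array is [51, 40, 34, 50, 52, 21, 49, 10].
Count, for each position, how many later elements it exceeds:
51 → 40, 34, 50, 21, 49, 10 → 6
40 → 34, 21, 10 → 3
34 → 21, 10 → 2
50 → 21, 49, 10 → 3
52 → 21, 49, 10 → 3
21 → 10 → 1
49 → 10 → 1
10 → none → 0
Sum: 6 + 3 + 2 + 3 + 3 + 1 + 1 + 0 = 19
Change: 19 − 14 = +5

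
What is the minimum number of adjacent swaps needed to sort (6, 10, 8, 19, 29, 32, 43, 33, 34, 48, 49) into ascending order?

There are 3 swaps.

Each adjacent swap fixes exactly one inversion, so the minimum swap count equals the number of inversions.
Count inversions — for each element, later elements that are smaller:
6: none → 0
10: 8 → 1
8: none → 0
19: none → 0
29: none → 0
32: none → 0
43: 33, 34 → 2
33: none → 0
34: none → 0
48: none → 0
49: none → 0
Total inversions: 0 + 1 + 0 + 0 + 0 + 0 + 2 + 0 + 0 + 0 + 0 = 3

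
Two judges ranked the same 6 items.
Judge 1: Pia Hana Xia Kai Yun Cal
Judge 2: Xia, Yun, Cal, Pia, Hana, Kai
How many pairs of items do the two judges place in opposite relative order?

Assign each item its position (1..6) in the first ordering, then rewrite the second ordering as that position sequence:
positions: Pia→1, Hana→2, Xia→3, Kai→4, Yun→5, Cal→6
second ordering as positions: [3, 5, 6, 1, 2, 4]
Discordant pairs = inversions in this position sequence.
3: 1, 2 → 2
5: 1, 2, 4 → 3
6: 1, 2, 4 → 3
1: 0
2: 0
4: 0
Total: 2 + 3 + 3 + 0 + 0 + 0 = 8

Discordant pairs: 8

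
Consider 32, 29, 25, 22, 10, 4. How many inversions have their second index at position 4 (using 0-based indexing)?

The element at index 4 is 10.
Elements before it: 32, 29, 25, 22
Those larger than 10: 32, 29, 25, 22

4 such elements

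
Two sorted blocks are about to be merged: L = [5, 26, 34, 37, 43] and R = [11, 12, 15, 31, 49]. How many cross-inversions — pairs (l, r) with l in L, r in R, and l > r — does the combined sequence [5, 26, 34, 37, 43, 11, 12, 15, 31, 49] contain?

15

For each element r of the right run, count left-run elements greater than r:
r = 11: 26, 34, 37, 43 → 4
r = 12: 26, 34, 37, 43 → 4
r = 15: 26, 34, 37, 43 → 4
r = 31: 34, 37, 43 → 3
r = 49: none → 0
Cross-inversions: 4 + 4 + 4 + 3 + 0 = 15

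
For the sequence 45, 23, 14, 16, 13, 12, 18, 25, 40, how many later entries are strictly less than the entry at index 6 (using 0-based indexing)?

The element at index 6 is 18.
Elements after it: 25, 40
None of them are smaller than 18.

0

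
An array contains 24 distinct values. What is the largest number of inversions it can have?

276

The maximum occurs when the array is in strictly decreasing order: every one of the C(24, 2) pairs is inverted.
C(24, 2) = 24·23/2 = 276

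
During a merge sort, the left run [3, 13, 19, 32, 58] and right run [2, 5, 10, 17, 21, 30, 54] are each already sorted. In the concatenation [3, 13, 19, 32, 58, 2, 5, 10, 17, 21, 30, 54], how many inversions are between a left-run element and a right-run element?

Split inversions: 21

Count, for every r in R, how many entries of L exceed r:
r = 2: 3, 13, 19, 32, 58 → 5
r = 5: 13, 19, 32, 58 → 4
r = 10: 13, 19, 32, 58 → 4
r = 17: 19, 32, 58 → 3
r = 21: 32, 58 → 2
r = 30: 32, 58 → 2
r = 54: 58 → 1
Cross-inversions: 5 + 4 + 4 + 3 + 2 + 2 + 1 = 21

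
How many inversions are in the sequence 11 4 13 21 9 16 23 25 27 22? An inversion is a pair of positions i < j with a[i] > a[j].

Element-by-element contributions:
11 → 4, 9 → 2
4 → none → 0
13 → 9 → 1
21 → 9, 16 → 2
9 → none → 0
16 → none → 0
23 → 22 → 1
25 → 22 → 1
27 → 22 → 1
22 → none → 0
Sum: 2 + 0 + 1 + 2 + 0 + 0 + 1 + 1 + 1 + 0 = 8

Out-of-order pairs: 8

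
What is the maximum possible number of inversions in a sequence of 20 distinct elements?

A reversed (strictly descending) arrangement makes every pair an inversion, giving C(20, 2) inversions.
C(20, 2) = 20·19/2 = 190

190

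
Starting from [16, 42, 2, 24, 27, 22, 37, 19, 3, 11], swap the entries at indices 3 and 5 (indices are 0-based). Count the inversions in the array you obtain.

There are 26 inversions.

Positions 3 and 5 hold 24 and 22; after swapping, the array is [16, 42, 2, 22, 27, 24, 37, 19, 3, 11].
Sweep left to right; for each value list the smaller values that follow it:
16: 3
42: 8
2: 0
22: 3
27: 4
24: 3
37: 3
19: 2
3: 0
11: 0
Sum: 3 + 8 + 0 + 3 + 4 + 3 + 3 + 2 + 0 + 0 = 26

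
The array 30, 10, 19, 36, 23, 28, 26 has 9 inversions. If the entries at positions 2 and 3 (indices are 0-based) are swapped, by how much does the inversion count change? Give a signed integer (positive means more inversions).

Positions 2 and 3 hold 19 and 36; after swapping, the array is [30, 10, 36, 19, 23, 28, 26].
Count, for each position, how many later elements it exceeds:
30: 5
10: 0
36: 4
19: 0
23: 0
28: 1
26: 0
Sum: 5 + 0 + 4 + 0 + 0 + 1 + 0 = 10
Change: 10 − 9 = +1

+1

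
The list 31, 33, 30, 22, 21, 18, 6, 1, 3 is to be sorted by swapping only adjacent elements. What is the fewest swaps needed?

34

Each adjacent swap fixes exactly one inversion, so the minimum swap count equals the number of inversions.
Count inversions — for each element, later elements that are smaller:
31: 30, 22, 21, 18, 6, 1, 3 → 7
33: 30, 22, 21, 18, 6, 1, 3 → 7
30: 22, 21, 18, 6, 1, 3 → 6
22: 21, 18, 6, 1, 3 → 5
21: 18, 6, 1, 3 → 4
18: 6, 1, 3 → 3
6: 1, 3 → 2
1: none → 0
3: none → 0
Total inversions: 7 + 7 + 6 + 5 + 4 + 3 + 2 + 0 + 0 = 34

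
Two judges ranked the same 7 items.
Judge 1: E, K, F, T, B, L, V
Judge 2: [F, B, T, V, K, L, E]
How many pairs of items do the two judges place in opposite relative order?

12

Assign each item its position (1..7) in the first ordering, then rewrite the second ordering as that position sequence:
positions: E→1, K→2, F→3, T→4, B→5, L→6, V→7
second ordering as positions: [3, 5, 4, 7, 2, 6, 1]
Discordant pairs = inversions in this position sequence.
3: 2, 1 → 2
5: 4, 2, 1 → 3
4: 2, 1 → 2
7: 2, 6, 1 → 3
2: 1 → 1
6: 1 → 1
1: 0
Total: 2 + 3 + 2 + 3 + 1 + 1 + 0 = 12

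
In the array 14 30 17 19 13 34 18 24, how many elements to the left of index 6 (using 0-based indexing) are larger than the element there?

3 such elements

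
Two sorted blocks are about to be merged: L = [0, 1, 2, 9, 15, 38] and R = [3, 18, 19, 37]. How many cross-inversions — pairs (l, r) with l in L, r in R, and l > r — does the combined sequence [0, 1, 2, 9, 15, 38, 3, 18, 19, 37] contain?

6 cross-inversions

Count, for every r in R, how many entries of L exceed r:
r = 3: 9, 15, 38 → 3
r = 18: 38 → 1
r = 19: 38 → 1
r = 37: 38 → 1
Cross-inversions: 3 + 1 + 1 + 1 = 6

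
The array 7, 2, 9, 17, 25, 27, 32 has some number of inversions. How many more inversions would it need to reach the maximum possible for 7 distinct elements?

Maximum inversions for 7 distinct elements is C(7, 2) = 7·6/2 = 21.
Current inversions — for each element, count later smaller elements:
7: 1
2: 0
9: 0
17: 0
25: 0
27: 0
32: 0
Current total: 1 + 0 + 0 + 0 + 0 + 0 + 0 = 1
Shortfall: 21 − 1 = 20

20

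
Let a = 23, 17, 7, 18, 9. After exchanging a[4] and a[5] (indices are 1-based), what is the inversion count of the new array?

6

Positions 4 and 5 hold 18 and 9; after swapping, the array is [23, 17, 7, 9, 18].
For each element, count later entries that are smaller:
23: 4
17: 2
7: 0
9: 0
18: 0
Sum: 4 + 2 + 0 + 0 + 0 = 6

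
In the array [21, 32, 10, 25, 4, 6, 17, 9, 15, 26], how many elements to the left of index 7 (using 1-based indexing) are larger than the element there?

3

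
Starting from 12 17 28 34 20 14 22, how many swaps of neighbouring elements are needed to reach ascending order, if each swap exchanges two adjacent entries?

8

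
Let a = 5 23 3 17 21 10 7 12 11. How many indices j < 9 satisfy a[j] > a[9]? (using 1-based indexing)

4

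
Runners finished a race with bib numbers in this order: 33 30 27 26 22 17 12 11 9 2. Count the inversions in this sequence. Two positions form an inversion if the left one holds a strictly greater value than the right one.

45

For each element, count later entries that are smaller:
33 → 30, 27, 26, 22, 17, 12, 11, 9, 2 → 9
30 → 27, 26, 22, 17, 12, 11, 9, 2 → 8
27 → 26, 22, 17, 12, 11, 9, 2 → 7
26 → 22, 17, 12, 11, 9, 2 → 6
22 → 17, 12, 11, 9, 2 → 5
17 → 12, 11, 9, 2 → 4
12 → 11, 9, 2 → 3
11 → 9, 2 → 2
9 → 2 → 1
2 → none → 0
Sum: 9 + 8 + 7 + 6 + 5 + 4 + 3 + 2 + 1 + 0 = 45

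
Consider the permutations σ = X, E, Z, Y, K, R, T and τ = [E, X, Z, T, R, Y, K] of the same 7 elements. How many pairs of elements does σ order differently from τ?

6

Assign each item its position (1..7) in the first ordering, then rewrite the second ordering as that position sequence:
positions: X→1, E→2, Z→3, Y→4, K→5, R→6, T→7
second ordering as positions: [2, 1, 3, 7, 6, 4, 5]
Discordant pairs = inversions in this position sequence.
2: 1 → 1
1: 0
3: 0
7: 6, 4, 5 → 3
6: 4, 5 → 2
4: 0
5: 0
Total: 1 + 0 + 0 + 3 + 2 + 0 + 0 = 6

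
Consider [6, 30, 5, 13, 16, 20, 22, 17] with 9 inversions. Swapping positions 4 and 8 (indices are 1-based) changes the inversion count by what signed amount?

+3

Positions 4 and 8 hold 13 and 17; after swapping, the array is [6, 30, 5, 17, 16, 20, 22, 13].
For each element, count later entries that are smaller:
6 → 5 → 1
30 → 5, 17, 16, 20, 22, 13 → 6
5 → none → 0
17 → 16, 13 → 2
16 → 13 → 1
20 → 13 → 1
22 → 13 → 1
13 → none → 0
Sum: 1 + 6 + 0 + 2 + 1 + 1 + 1 + 0 = 12
Change: 12 − 9 = +3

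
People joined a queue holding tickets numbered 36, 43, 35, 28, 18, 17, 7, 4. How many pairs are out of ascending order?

For each element, count later entries that are smaller:
36: 6
43: 6
35: 5
28: 4
18: 3
17: 2
7: 1
4: 0
Sum: 6 + 6 + 5 + 4 + 3 + 2 + 1 + 0 = 27

27 inversions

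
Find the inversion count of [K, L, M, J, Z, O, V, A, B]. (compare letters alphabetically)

Count, for each position, how many later elements it exceeds:
K: 3
L: 3
M: 3
J: 2
Z: 4
O: 2
V: 2
A: 0
B: 0
Sum: 3 + 3 + 3 + 2 + 4 + 2 + 2 + 0 + 0 = 19

19 inversions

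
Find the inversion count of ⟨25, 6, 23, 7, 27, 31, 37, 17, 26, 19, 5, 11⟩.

36

Element-by-element contributions:
25 → 6, 23, 7, 17, 19, 5, 11 → 7
6 → 5 → 1
23 → 7, 17, 19, 5, 11 → 5
7 → 5 → 1
27 → 17, 26, 19, 5, 11 → 5
31 → 17, 26, 19, 5, 11 → 5
37 → 17, 26, 19, 5, 11 → 5
17 → 5, 11 → 2
26 → 19, 5, 11 → 3
19 → 5, 11 → 2
5 → none → 0
11 → none → 0
Sum: 7 + 1 + 5 + 1 + 5 + 5 + 5 + 2 + 3 + 2 + 0 + 0 = 36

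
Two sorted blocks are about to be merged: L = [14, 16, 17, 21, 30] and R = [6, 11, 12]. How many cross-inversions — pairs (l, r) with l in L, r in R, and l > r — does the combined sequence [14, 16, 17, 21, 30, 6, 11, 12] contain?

Count, for every r in R, how many entries of L exceed r:
r = 6: 14, 16, 17, 21, 30 → 5
r = 11: 14, 16, 17, 21, 30 → 5
r = 12: 14, 16, 17, 21, 30 → 5
Cross-inversions: 5 + 5 + 5 = 15

15 split inversions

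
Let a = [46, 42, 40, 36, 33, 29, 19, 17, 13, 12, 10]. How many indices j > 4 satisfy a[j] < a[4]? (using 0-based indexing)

The element at index 4 is 33.
Elements after it: 29, 19, 17, 13, 12, 10
Those smaller than 33: 29, 19, 17, 13, 12, 10

6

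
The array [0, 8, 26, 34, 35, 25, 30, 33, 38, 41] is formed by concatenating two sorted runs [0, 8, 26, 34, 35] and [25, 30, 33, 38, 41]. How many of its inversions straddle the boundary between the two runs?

7 split inversions

Count, for every r in R, how many entries of L exceed r:
r = 25: 26, 34, 35 → 3
r = 30: 34, 35 → 2
r = 33: 34, 35 → 2
r = 38: none → 0
r = 41: none → 0
Cross-inversions: 3 + 2 + 2 + 0 + 0 = 7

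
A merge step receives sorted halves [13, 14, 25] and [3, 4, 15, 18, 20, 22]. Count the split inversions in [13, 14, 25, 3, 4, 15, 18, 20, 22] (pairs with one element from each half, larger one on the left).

Count, for every r in R, how many entries of L exceed r:
r = 3: 13, 14, 25 → 3
r = 4: 13, 14, 25 → 3
r = 15: 25 → 1
r = 18: 25 → 1
r = 20: 25 → 1
r = 22: 25 → 1
Cross-inversions: 3 + 3 + 1 + 1 + 1 + 1 = 10

10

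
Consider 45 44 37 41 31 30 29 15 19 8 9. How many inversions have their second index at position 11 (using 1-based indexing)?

The element at index 11 is 9.
Elements before it: 45, 44, 37, 41, 31, 30, 29, 15, 19, 8
Those larger than 9: 45, 44, 37, 41, 31, 30, 29, 15, 19

9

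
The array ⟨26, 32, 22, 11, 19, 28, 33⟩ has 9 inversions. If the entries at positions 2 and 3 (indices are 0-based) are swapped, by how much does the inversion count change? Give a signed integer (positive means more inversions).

-1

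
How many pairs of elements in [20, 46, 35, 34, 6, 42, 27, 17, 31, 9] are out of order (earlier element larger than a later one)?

30 inversions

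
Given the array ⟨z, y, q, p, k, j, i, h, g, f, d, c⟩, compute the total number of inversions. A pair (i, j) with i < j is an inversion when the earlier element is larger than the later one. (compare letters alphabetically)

Count, for each position, how many later elements it exceeds:
z: 11
y: 10
q: 9
p: 8
k: 7
j: 6
i: 5
h: 4
g: 3
f: 2
d: 1
c: 0
Sum: 11 + 10 + 9 + 8 + 7 + 6 + 5 + 4 + 3 + 2 + 1 + 0 = 66

66 inversions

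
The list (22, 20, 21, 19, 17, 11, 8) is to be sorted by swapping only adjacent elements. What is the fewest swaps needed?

Adjacent swaps: 20

Each adjacent swap fixes exactly one inversion, so the minimum swap count equals the number of inversions.
Count inversions — for each element, later elements that are smaller:
22: 20, 21, 19, 17, 11, 8 → 6
20: 19, 17, 11, 8 → 4
21: 19, 17, 11, 8 → 4
19: 17, 11, 8 → 3
17: 11, 8 → 2
11: 8 → 1
8: none → 0
Total inversions: 6 + 4 + 4 + 3 + 2 + 1 + 0 = 20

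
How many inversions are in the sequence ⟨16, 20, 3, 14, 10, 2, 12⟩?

15 inversions

Sweep left to right; for each value list the smaller values that follow it:
16: 5
20: 5
3: 1
14: 3
10: 1
2: 0
12: 0
Sum: 5 + 5 + 1 + 3 + 1 + 0 + 0 = 15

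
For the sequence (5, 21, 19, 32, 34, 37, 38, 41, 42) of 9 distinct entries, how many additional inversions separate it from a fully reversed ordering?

35

Maximum inversions for 9 distinct elements is C(9, 2) = 9·8/2 = 36.
Current inversions — for each element, count later smaller elements:
5: 0
21: 1
19: 0
32: 0
34: 0
37: 0
38: 0
41: 0
42: 0
Current total: 0 + 1 + 0 + 0 + 0 + 0 + 0 + 0 + 0 = 1
Shortfall: 36 − 1 = 35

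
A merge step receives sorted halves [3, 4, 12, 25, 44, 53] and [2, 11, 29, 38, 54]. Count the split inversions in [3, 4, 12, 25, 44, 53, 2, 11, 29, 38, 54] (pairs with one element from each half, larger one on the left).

For each element r of the right run, count left-run elements greater than r:
r = 2: 3, 4, 12, 25, 44, 53 → 6
r = 11: 12, 25, 44, 53 → 4
r = 29: 44, 53 → 2
r = 38: 44, 53 → 2
r = 54: none → 0
Cross-inversions: 6 + 4 + 2 + 2 + 0 = 14

14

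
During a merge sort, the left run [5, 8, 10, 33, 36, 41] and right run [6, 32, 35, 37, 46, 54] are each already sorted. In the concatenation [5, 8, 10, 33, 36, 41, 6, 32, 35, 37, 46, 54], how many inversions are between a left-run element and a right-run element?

11

Count, for every r in R, how many entries of L exceed r:
r = 6: 8, 10, 33, 36, 41 → 5
r = 32: 33, 36, 41 → 3
r = 35: 36, 41 → 2
r = 37: 41 → 1
r = 46: none → 0
r = 54: none → 0
Cross-inversions: 5 + 3 + 2 + 1 + 0 + 0 = 11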